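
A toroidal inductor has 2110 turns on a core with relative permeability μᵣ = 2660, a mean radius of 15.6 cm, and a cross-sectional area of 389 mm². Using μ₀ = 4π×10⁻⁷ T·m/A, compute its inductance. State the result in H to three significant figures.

For a thin toroid, L = μ₀μᵣN²A/(2πR).
L = (4π×10⁻⁷)(2660)(2110)²(3.890×10^-4) / (2π×0.156 m) = 5.906 H.

L ≈ 5.91 H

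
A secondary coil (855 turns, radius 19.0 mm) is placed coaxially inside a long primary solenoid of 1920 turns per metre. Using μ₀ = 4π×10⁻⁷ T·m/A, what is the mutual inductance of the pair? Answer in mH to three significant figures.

M ≈ 2.34 mH

The outer solenoid produces a uniform field B₁ = μ₀n₁I₁ across the inner coil,
so the flux linkage is N₂Φ = N₂B₁A₂ = μ₀n₁N₂A₂·I₁, giving M = μ₀n₁N₂A₂.
A₂ = πr² = π(1.900×10^-2 m)² = 1.134×10^-3 m².
M = (4π×10⁻⁷)(1920)(855)(1.134×10^-3) = 2.340×10^-3 H.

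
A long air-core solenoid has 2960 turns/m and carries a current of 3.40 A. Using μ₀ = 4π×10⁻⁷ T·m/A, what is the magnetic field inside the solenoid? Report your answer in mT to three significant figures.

Inside a long solenoid, B = μ₀nI.
B = (4π×10⁻⁷)(2.960×10^3 m⁻¹)(3.40 A) = 1.2647×10^-2 T.

B ≈ 12.6 mT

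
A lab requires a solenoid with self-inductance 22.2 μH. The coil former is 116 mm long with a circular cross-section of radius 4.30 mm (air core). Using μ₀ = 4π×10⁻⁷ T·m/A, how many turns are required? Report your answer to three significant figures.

N ≈ 188 turns

A = πr² = π(4.300×10^-3 m)² = 5.809×10^-5 m².
From L = μ₀N²A/ℓ, N = √(Lℓ / (μ₀A)).
N = √[(2.220×10^-5)(0.116) / ((4π×10⁻⁷)×5.809×10^-5)] = √(3.528×10^4) ≈ 187.8.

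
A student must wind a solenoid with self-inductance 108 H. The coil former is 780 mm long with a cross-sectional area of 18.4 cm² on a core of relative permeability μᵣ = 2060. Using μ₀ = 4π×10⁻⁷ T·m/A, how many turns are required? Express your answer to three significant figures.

A = 18.4 cm² = 1.840×10^-3 m².
From L = μ₀μᵣN²A/ℓ, N = √(Lℓ / (μ₀μᵣA)).
N = √[(108)(0.78) / ((4π×10⁻⁷)(2060)×1.840×10^-3)] = √(1.769×10^7) ≈ 4205.4.

N ≈ 4210 turns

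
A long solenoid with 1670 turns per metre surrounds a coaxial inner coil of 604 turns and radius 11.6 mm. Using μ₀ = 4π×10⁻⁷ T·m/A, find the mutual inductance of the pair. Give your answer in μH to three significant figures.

The outer solenoid produces a uniform field B₁ = μ₀n₁I₁ across the inner coil,
so the flux linkage is N₂Φ = N₂B₁A₂ = μ₀n₁N₂A₂·I₁, giving M = μ₀n₁N₂A₂.
A₂ = πr² = π(1.160×10^-2 m)² = 4.227×10^-4 m².
M = (4π×10⁻⁷)(1670)(604)(4.227×10^-4) = 5.358×10^-4 H.

M ≈ 536 μH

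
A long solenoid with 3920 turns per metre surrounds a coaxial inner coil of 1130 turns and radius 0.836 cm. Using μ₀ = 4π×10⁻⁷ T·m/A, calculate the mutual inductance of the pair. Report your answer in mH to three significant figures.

The outer solenoid produces a uniform field B₁ = μ₀n₁I₁ across the inner coil,
so the flux linkage is N₂Φ = N₂B₁A₂ = μ₀n₁N₂A₂·I₁, giving M = μ₀n₁N₂A₂.
A₂ = πr² = π(8.360×10^-3 m)² = 2.196×10^-4 m².
M = (4π×10⁻⁷)(3920)(1130)(2.196×10^-4) = 1.222×10^-3 H.

M ≈ 1.22 mH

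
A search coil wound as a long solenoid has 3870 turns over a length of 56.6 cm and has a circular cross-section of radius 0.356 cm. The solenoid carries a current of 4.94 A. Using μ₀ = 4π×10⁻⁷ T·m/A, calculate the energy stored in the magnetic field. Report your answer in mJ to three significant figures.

A = πr² = π(3.560×10^-3 m)² = 3.982×10^-5 m².
L = μ₀N²A/ℓ = (4π×10⁻⁷)(3870)²(3.982×10^-5)/(0.566) = 1.324×10^-3 H.
U = ½LI² = ½(1.324×10^-3)(4.94)² = 1.615×10^-2 J.

U ≈ 16.2 mJ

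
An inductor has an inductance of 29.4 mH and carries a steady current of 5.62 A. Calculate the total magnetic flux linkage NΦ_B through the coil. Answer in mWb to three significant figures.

NΦ_B ≈ 165 mWb

From L = NΦ_B/I, the flux linkage is NΦ_B = LI.
NΦ_B = (2.940×10^-2 H)(5.62 A) = 0.1652 Wb.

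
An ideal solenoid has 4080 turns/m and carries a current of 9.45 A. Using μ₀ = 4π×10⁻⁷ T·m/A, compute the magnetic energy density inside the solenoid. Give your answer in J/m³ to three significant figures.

B = μ₀nI = (4π×10⁻⁷)(4.080×10^3)(9.45) = 4.845×10^-2 T.
u = B²/(2μ₀) = (4.845×10^-2)²/(2×4π×10⁻⁷) = 934 J/m³.

u ≈ 934 J/m³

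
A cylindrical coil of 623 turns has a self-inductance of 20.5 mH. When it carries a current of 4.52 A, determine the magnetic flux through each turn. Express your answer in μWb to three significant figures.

Φ_B ≈ 149 μWb

From L = NΦ_B/I, the flux per turn is Φ_B = LI/N.
Φ_B = (2.050×10^-2 H)(4.52 A)/623 = 1.487×10^-4 Wb.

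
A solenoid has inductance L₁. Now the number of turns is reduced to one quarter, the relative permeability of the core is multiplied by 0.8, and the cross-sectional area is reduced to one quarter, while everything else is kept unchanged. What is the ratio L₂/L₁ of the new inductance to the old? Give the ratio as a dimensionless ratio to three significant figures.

L₂/L₁ = 0.0125

For a solenoid, L ∝ μᵣN²A/ℓ.
L₂/L₁ = (0.25)^2 × (0.8) × (0.25) = 0.0125.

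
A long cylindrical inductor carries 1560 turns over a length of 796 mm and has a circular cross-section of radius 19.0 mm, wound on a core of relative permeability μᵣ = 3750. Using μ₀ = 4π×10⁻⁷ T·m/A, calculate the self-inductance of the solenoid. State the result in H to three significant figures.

L ≈ 16.3 H

A = πr² = π(1.900×10^-2 m)² = 1.134×10^-3 m².
For a long solenoid, L = μ₀μᵣN²A/ℓ.
L = (4π×10⁻⁷)(3750)(1560)²(1.134×10^-3)/(0.796 m) = 16.34 H.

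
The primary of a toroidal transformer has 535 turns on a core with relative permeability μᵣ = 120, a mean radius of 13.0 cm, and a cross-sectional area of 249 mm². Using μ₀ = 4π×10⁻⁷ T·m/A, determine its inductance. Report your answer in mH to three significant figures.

L ≈ 13.2 mH

For a thin toroid, L = μ₀μᵣN²A/(2πR).
L = (4π×10⁻⁷)(120)(535)²(2.490×10^-4) / (2π×0.13 m) = 1.316×10^-2 H.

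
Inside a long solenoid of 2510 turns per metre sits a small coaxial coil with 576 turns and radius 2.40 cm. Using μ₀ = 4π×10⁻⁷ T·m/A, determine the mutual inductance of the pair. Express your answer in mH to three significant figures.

The outer solenoid produces a uniform field B₁ = μ₀n₁I₁ across the inner coil,
so the flux linkage is N₂Φ = N₂B₁A₂ = μ₀n₁N₂A₂·I₁, giving M = μ₀n₁N₂A₂.
A₂ = πr² = π(2.400×10^-2 m)² = 1.810×10^-3 m².
M = (4π×10⁻⁷)(2510)(576)(1.810×10^-3) = 3.288×10^-3 H.

M ≈ 3.29 mH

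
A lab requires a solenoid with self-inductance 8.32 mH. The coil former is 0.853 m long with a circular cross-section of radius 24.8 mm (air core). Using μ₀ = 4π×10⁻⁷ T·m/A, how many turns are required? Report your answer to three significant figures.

N ≈ 1710 turns

A = πr² = π(2.480×10^-2 m)² = 1.932×10^-3 m².
From L = μ₀N²A/ℓ, N = √(Lℓ / (μ₀A)).
N = √[(8.320×10^-3)(0.853) / ((4π×10⁻⁷)×1.932×10^-3)] = √(2.923×10^6) ≈ 1709.6.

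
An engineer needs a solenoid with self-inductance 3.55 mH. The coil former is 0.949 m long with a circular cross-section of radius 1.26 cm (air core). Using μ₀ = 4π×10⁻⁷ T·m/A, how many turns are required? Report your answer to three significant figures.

A = πr² = π(1.260×10^-2 m)² = 4.988×10^-4 m².
From L = μ₀N²A/ℓ, N = √(Lℓ / (μ₀A)).
N = √[(3.550×10^-3)(0.949) / ((4π×10⁻⁷)×4.988×10^-4)] = √(5.375×10^6) ≈ 2318.4.

N ≈ 2320 turns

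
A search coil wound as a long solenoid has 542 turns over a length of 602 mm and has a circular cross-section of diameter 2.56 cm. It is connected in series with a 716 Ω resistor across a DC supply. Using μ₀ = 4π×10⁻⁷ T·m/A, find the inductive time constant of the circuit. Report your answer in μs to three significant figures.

τ ≈ 0.441 μs

A = π(d/2)² = π(1.280×10^-2 m)² = 5.147×10^-4 m².
L = μ₀N²A/ℓ = (4π×10⁻⁷)(542)²(5.147×10^-4)/(0.602) = 3.156×10^-4 H.
τ = L/R = (3.156×10^-4)/(716) = 4.408×10^-7 s.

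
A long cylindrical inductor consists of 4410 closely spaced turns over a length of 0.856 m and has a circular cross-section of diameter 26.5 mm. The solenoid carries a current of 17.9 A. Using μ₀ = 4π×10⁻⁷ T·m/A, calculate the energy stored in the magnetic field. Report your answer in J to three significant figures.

A = π(d/2)² = π(1.325×10^-2 m)² = 5.515×10^-4 m².
L = μ₀N²A/ℓ = (4π×10⁻⁷)(4410)²(5.515×10^-4)/(0.856) = 1.5747×10^-2 H.
U = ½LI² = ½(1.5747×10^-2)(17.9)² = 2.523 J.

U ≈ 2.52 J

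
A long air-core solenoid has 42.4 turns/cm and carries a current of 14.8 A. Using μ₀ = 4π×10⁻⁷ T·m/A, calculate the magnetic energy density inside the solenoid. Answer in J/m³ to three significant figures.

u ≈ 2470 J/m³

B = μ₀nI = (4π×10⁻⁷)(4.240×10^3)(14.8) = 7.886×10^-2 T.
u = B²/(2μ₀) = (7.886×10^-2)²/(2×4π×10⁻⁷) = 2.474×10^3 J/m³.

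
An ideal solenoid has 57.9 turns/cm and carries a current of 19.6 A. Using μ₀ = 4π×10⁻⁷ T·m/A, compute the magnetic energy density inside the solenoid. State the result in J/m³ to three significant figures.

u ≈ 8090 J/m³

B = μ₀nI = (4π×10⁻⁷)(5.790×10^3)(19.6) = 0.1426 T.
u = B²/(2μ₀) = (0.1426)²/(2×4π×10⁻⁷) = 8.092×10^3 J/m³.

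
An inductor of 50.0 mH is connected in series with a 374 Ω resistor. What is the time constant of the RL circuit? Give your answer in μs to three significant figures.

τ ≈ 134 μs

τ = L/R = (5.000×10^-2 H)/(374 Ω) = 1.337×10^-4 s.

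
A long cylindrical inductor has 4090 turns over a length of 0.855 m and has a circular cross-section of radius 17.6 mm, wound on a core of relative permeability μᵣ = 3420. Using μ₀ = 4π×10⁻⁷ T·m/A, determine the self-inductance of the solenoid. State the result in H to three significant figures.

A = πr² = π(1.760×10^-2 m)² = 9.731×10^-4 m².
For a long solenoid, L = μ₀μᵣN²A/ℓ.
L = (4π×10⁻⁷)(3420)(4090)²(9.731×10^-4)/(0.855 m) = 81.83 H.

L ≈ 81.8 H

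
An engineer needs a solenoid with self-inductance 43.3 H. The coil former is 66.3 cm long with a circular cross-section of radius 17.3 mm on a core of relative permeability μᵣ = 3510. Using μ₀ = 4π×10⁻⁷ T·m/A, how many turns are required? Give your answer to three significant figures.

A = πr² = π(1.730×10^-2 m)² = 9.402×10^-4 m².
From L = μ₀μᵣN²A/ℓ, N = √(Lℓ / (μ₀μᵣA)).
N = √[(43.3)(0.663) / ((4π×10⁻⁷)(3510)×9.402×10^-4)] = √(6.922×10^6) ≈ 2631.0.

N ≈ 2630 turns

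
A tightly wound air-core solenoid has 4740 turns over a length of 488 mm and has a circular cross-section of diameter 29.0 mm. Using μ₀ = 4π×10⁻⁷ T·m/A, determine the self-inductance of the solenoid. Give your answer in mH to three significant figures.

L ≈ 38.2 mH

A = π(d/2)² = π(1.450×10^-2 m)² = 6.605×10^-4 m².
For a long solenoid, L = μ₀N²A/ℓ.
L = (4π×10⁻⁷)(4740)²(6.605×10^-4)/(0.488 m) = 3.821×10^-2 H.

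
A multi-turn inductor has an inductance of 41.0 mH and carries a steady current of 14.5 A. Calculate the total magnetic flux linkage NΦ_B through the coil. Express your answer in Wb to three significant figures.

From L = NΦ_B/I, the flux linkage is NΦ_B = LI.
NΦ_B = (4.100×10^-2 H)(14.5 A) = 0.5945 Wb.

NΦ_B ≈ 0.595 Wb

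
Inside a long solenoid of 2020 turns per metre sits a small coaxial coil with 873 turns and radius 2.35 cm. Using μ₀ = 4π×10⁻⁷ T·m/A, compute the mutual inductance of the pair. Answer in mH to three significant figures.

The outer solenoid produces a uniform field B₁ = μ₀n₁I₁ across the inner coil,
so the flux linkage is N₂Φ = N₂B₁A₂ = μ₀n₁N₂A₂·I₁, giving M = μ₀n₁N₂A₂.
A₂ = πr² = π(2.350×10^-2 m)² = 1.7349×10^-3 m².
M = (4π×10⁻⁷)(2020)(873)(1.7349×10^-3) = 3.8447×10^-3 H.

M ≈ 3.84 mH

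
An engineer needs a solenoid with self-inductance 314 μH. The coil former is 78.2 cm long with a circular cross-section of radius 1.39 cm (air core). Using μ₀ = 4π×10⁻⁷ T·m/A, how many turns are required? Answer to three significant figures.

N ≈ 567 turns

A = πr² = π(1.390×10^-2 m)² = 6.070×10^-4 m².
From L = μ₀N²A/ℓ, N = √(Lℓ / (μ₀A)).
N = √[(3.140×10^-4)(0.782) / ((4π×10⁻⁷)×6.070×10^-4)] = √(3.219×10^5) ≈ 567.4.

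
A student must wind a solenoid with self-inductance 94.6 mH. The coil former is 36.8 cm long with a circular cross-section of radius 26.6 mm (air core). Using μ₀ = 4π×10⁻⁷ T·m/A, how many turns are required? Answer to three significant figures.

N ≈ 3530 turns

A = πr² = π(2.660×10^-2 m)² = 2.223×10^-3 m².
From L = μ₀N²A/ℓ, N = √(Lℓ / (μ₀A)).
N = √[(9.460×10^-2)(0.368) / ((4π×10⁻⁷)×2.223×10^-3)] = √(1.246×10^7) ≈ 3530.3.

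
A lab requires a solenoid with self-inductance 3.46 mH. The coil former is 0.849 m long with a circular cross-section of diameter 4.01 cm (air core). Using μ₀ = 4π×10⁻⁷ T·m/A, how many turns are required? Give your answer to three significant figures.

N ≈ 1360 turns

A = π(d/2)² = π(2.005×10^-2 m)² = 1.263×10^-3 m².
From L = μ₀N²A/ℓ, N = √(Lℓ / (μ₀A)).
N = √[(3.460×10^-3)(0.849) / ((4π×10⁻⁷)×1.263×10^-3)] = √(1.851×10^6) ≈ 1360.5.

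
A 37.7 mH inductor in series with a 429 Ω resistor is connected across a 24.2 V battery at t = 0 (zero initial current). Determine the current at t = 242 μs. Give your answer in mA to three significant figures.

τ = L/R = 3.770×10^-2/429 = 8.788×10^-5 s; final current I_∞ = ε/R = 24.2/429 = 5.641×10^-2 A.
I(t) = I_∞(1 − e^(−t/τ)) with t/τ = 2.754.
I = (5.641×10^-2)(1 − e^(−2.754)) = 5.282×10^-2 A.

I ≈ 52.8 mA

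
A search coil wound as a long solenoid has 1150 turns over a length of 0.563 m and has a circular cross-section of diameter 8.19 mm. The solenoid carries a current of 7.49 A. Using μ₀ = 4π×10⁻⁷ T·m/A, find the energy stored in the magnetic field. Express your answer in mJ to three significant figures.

A = π(d/2)² = π(4.095×10^-3 m)² = 5.268×10^-5 m².
L = μ₀N²A/ℓ = (4π×10⁻⁷)(1150)²(5.268×10^-5)/(0.563) = 1.555×10^-4 H.
U = ½LI² = ½(1.555×10^-4)(7.49)² = 4.362×10^-3 J.

U ≈ 4.36 mJ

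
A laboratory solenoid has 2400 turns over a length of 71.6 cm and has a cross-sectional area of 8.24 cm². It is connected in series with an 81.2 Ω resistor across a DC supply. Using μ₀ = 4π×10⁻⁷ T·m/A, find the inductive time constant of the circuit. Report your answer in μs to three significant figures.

A = 8.24 cm² = 8.240×10^-4 m².
L = μ₀N²A/ℓ = (4π×10⁻⁷)(2400)²(8.240×10^-4)/(0.716) = 8.330×10^-3 H.
τ = L/R = (8.330×10^-3)/(81.2) = 1.026×10^-4 s.

τ ≈ 103 μs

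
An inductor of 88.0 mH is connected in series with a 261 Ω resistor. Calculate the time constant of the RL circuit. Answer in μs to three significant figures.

τ ≈ 337 μs

τ = L/R = (8.800×10^-2 H)/(261 Ω) = 3.372×10^-4 s.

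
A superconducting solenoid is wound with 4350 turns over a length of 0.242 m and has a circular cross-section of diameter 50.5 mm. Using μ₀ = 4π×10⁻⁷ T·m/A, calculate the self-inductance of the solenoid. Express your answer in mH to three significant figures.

L ≈ 197 mH

A = π(d/2)² = π(2.525×10^-2 m)² = 2.003×10^-3 m².
For a long solenoid, L = μ₀N²A/ℓ.
L = (4π×10⁻⁷)(4350)²(2.003×10^-3)/(0.242 m) = 0.1968 H.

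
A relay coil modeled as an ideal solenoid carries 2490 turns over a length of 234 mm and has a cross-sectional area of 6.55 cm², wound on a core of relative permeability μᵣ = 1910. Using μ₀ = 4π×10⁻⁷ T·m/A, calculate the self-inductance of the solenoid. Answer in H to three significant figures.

A = 6.55 cm² = 6.550×10^-4 m².
For a long solenoid, L = μ₀μᵣN²A/ℓ.
L = (4π×10⁻⁷)(1910)(2490)²(6.550×10^-4)/(0.234 m) = 41.66 H.

L ≈ 41.7 H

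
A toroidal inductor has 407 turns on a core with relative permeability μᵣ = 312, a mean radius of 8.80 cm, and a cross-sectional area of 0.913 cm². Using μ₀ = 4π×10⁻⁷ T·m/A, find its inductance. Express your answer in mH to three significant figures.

For a thin toroid, L = μ₀μᵣN²A/(2πR).
L = (4π×10⁻⁷)(312)(407)²(9.130×10^-5) / (2π×8.800×10^-2 m) = 1.072×10^-2 H.

L ≈ 10.7 mH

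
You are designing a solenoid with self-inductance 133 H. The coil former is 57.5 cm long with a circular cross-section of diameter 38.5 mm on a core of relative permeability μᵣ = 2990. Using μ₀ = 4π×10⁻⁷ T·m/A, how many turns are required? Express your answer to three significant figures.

N ≈ 4180 turns

A = π(d/2)² = π(1.925×10^-2 m)² = 1.164×10^-3 m².
From L = μ₀μᵣN²A/ℓ, N = √(Lℓ / (μ₀μᵣA)).
N = √[(133)(0.575) / ((4π×10⁻⁷)(2990)×1.164×10^-3)] = √(1.748×10^7) ≈ 4181.3.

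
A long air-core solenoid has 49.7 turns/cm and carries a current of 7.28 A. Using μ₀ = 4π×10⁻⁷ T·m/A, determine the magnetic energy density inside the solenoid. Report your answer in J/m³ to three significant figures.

B = μ₀nI = (4π×10⁻⁷)(4.970×10^3)(7.28) = 4.547×10^-2 T.
u = B²/(2μ₀) = (4.547×10^-2)²/(2×4π×10⁻⁷) = 822.5 J/m³.

u ≈ 823 J/m³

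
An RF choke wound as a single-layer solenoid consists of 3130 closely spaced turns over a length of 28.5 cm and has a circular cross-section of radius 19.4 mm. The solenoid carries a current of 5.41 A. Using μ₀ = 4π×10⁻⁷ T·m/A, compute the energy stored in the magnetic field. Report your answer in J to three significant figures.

U ≈ 0.747 J

A = πr² = π(1.940×10^-2 m)² = 1.182×10^-3 m².
L = μ₀N²A/ℓ = (4π×10⁻⁷)(3130)²(1.182×10^-3)/(0.285) = 5.107×10^-2 H.
U = ½LI² = ½(5.107×10^-2)(5.41)² = 0.7474 J.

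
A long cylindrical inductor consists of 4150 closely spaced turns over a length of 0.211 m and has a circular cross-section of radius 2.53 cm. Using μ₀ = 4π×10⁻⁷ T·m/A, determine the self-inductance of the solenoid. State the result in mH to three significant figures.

L ≈ 206 mH

A = πr² = π(2.530×10^-2 m)² = 2.011×10^-3 m².
For a long solenoid, L = μ₀N²A/ℓ.
L = (4π×10⁻⁷)(4150)²(2.011×10^-3)/(0.211 m) = 0.2063 H.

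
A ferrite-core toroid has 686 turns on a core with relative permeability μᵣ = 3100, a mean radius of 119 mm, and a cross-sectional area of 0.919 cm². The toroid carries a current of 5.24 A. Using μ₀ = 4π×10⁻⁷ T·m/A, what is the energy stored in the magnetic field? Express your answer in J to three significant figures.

L = μ₀μᵣN²A/(2πR) = (4π×10⁻⁷)(3100)(686)²(9.190×10^-5)/(2π×0.119) = 0.2253 H.
U = ½LI² = ½(0.2253)(5.24)² = 3.093 J.

U ≈ 3.09 J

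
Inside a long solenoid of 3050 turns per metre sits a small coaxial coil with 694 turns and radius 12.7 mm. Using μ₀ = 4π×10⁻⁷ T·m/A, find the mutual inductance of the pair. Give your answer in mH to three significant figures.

M ≈ 1.35 mH

The outer solenoid produces a uniform field B₁ = μ₀n₁I₁ across the inner coil,
so the flux linkage is N₂Φ = N₂B₁A₂ = μ₀n₁N₂A₂·I₁, giving M = μ₀n₁N₂A₂.
A₂ = πr² = π(1.270×10^-2 m)² = 5.067×10^-4 m².
M = (4π×10⁻⁷)(3050)(694)(5.067×10^-4) = 1.348×10^-3 H.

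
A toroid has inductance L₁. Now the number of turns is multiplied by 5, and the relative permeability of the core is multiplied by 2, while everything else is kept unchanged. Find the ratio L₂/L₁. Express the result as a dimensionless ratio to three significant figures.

L₂/L₁ = 50.0

For a toroid, L ∝ μᵣN²A/R.
L₂/L₁ = (5)^2 × (2) = 50.0.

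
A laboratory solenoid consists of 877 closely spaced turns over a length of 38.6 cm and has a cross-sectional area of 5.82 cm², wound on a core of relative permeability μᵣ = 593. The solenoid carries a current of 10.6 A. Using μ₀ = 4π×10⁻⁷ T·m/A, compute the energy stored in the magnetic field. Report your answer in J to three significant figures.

U ≈ 48.5 J

A = 5.82 cm² = 5.820×10^-4 m².
L = μ₀μᵣN²A/ℓ = (4π×10⁻⁷)(593)(877)²(5.820×10^-4)/(0.386) = 0.8642 H.
U = ½LI² = ½(0.8642)(10.6)² = 48.549 J.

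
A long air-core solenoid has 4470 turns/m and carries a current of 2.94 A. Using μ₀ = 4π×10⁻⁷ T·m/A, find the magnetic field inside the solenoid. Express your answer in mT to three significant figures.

B ≈ 16.5 mT

Inside a long solenoid, B = μ₀nI.
B = (4π×10⁻⁷)(4.470×10^3 m⁻¹)(2.94 A) = 1.651×10^-2 T.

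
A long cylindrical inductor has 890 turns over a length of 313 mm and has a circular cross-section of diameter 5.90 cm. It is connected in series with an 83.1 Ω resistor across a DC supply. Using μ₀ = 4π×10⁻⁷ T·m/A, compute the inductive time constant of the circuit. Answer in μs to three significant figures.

τ ≈ 105 μs

A = π(d/2)² = π(2.950×10^-2 m)² = 2.734×10^-3 m².
L = μ₀N²A/ℓ = (4π×10⁻⁷)(890)²(2.734×10^-3)/(0.313) = 8.694×10^-3 H.
τ = L/R = (8.694×10^-3)/(83.1) = 1.046×10^-4 s.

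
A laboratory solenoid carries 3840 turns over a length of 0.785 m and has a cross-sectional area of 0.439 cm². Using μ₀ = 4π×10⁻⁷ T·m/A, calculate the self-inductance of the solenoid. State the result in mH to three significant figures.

A = 0.439 cm² = 4.390×10^-5 m².
For a long solenoid, L = μ₀N²A/ℓ.
L = (4π×10⁻⁷)(3840)²(4.390×10^-5)/(0.785 m) = 1.036×10^-3 H.

L ≈ 1.04 mH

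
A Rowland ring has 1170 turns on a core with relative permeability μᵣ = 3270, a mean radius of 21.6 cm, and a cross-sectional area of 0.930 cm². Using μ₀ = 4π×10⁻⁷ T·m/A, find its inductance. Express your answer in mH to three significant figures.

L ≈ 385 mH

For a thin toroid, L = μ₀μᵣN²A/(2πR).
L = (4π×10⁻⁷)(3270)(1170)²(9.300×10^-5) / (2π×0.216 m) = 0.38546 H.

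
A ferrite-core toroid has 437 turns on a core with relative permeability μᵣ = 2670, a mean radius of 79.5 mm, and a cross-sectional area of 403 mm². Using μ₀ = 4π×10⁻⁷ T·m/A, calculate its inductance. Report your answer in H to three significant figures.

For a thin toroid, L = μ₀μᵣN²A/(2πR).
L = (4π×10⁻⁷)(2670)(437)²(4.030×10^-4) / (2π×7.950×10^-2 m) = 0.5169 H.

L ≈ 0.517 H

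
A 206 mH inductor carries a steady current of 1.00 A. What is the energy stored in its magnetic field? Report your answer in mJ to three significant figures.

Stored magnetic energy: U = ½LI².
U = ½(0.206 H)(1.00 A)² = 0.103 J.

U ≈ 103 mJ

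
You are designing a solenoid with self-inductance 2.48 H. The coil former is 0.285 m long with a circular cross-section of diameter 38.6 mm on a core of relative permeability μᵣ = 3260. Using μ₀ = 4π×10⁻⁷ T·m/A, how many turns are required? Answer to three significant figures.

A = π(d/2)² = π(1.930×10^-2 m)² = 1.170×10^-3 m².
From L = μ₀μᵣN²A/ℓ, N = √(Lℓ / (μ₀μᵣA)).
N = √[(2.48)(0.285) / ((4π×10⁻⁷)(3260)×1.170×10^-3)] = √(1.474×10^5) ≈ 384.0.

N ≈ 384 turns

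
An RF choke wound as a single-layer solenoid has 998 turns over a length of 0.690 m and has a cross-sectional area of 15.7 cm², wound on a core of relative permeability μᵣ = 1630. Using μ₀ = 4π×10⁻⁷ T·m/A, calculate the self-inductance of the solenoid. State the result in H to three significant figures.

L ≈ 4.64 H

A = 15.7 cm² = 1.570×10^-3 m².
For a long solenoid, L = μ₀μᵣN²A/ℓ.
L = (4π×10⁻⁷)(1630)(998)²(1.570×10^-3)/(0.69 m) = 4.642 H.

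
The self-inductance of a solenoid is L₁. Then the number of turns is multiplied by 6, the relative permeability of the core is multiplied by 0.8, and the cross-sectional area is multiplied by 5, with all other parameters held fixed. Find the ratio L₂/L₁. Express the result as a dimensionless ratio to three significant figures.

L₂/L₁ = 144

For a solenoid, L ∝ μᵣN²A/ℓ.
L₂/L₁ = (6)^2 × (0.8) × (5) = 144.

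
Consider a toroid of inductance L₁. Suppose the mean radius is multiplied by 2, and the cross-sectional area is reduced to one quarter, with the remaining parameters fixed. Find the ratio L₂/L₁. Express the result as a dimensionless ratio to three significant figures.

For a toroid, L ∝ μᵣN²A/R.
L₂/L₁ = (2)^-1 × (0.25) = 0.125.

L₂/L₁ = 0.125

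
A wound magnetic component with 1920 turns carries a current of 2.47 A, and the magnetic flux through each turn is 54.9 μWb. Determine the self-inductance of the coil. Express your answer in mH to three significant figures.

L ≈ 42.7 mH

Self-inductance is defined by L = NΦ_B/I (flux linkage over current).
L = (1920)(5.490×10^-5 Wb)/(2.47 A) = 4.268×10^-2 H.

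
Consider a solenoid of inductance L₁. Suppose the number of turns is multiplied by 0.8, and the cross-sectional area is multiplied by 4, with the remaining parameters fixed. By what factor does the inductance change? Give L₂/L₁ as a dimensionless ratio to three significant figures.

L₂/L₁ = 2.56

For a solenoid, L ∝ μᵣN²A/ℓ.
L₂/L₁ = (0.8)^2 × (4) = 2.56.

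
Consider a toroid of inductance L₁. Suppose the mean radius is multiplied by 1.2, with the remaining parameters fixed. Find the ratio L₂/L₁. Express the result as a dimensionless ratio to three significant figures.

L₂/L₁ = 0.833

For a toroid, L ∝ μᵣN²A/R.
L₂/L₁ = (1.2)^-1 = 0.833.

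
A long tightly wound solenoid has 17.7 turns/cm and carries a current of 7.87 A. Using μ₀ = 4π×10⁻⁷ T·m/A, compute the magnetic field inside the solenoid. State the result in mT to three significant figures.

Inside a long solenoid, B = μ₀nI.
B = (4π×10⁻⁷)(1.770×10^3 m⁻¹)(7.87 A) = 1.750×10^-2 T.

B ≈ 17.5 mT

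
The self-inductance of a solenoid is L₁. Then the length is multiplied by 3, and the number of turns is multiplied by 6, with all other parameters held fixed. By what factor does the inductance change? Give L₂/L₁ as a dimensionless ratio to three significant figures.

For a solenoid, L ∝ μᵣN²A/ℓ.
L₂/L₁ = (3)^-1 × (6)^2 = 12.0.

L₂/L₁ = 12.0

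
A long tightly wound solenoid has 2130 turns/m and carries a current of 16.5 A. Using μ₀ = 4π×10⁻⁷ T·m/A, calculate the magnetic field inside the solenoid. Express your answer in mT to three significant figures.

Inside a long solenoid, B = μ₀nI.
B = (4π×10⁻⁷)(2.130×10^3 m⁻¹)(16.5 A) = 4.416×10^-2 T.

B ≈ 44.2 mT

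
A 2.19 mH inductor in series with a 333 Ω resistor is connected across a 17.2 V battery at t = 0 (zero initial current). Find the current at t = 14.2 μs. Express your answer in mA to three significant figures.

τ = L/R = 2.190×10^-3/333 = 6.577×10^-6 s; final current I_∞ = ε/R = 17.2/333 = 5.165×10^-2 A.
I(t) = I_∞(1 − e^(−t/τ)) with t/τ = 2.159.
I = (5.165×10^-2)(1 − e^(−2.159)) = 4.569×10^-2 A.

I ≈ 45.7 mA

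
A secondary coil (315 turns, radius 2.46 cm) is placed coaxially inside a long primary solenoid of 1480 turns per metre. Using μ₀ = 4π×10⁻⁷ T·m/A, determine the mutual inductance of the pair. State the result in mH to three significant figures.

M ≈ 1.11 mH

The outer solenoid produces a uniform field B₁ = μ₀n₁I₁ across the inner coil,
so the flux linkage is N₂Φ = N₂B₁A₂ = μ₀n₁N₂A₂·I₁, giving M = μ₀n₁N₂A₂.
A₂ = πr² = π(2.460×10^-2 m)² = 1.901×10^-3 m².
M = (4π×10⁻⁷)(1480)(315)(1.901×10^-3) = 1.114×10^-3 H.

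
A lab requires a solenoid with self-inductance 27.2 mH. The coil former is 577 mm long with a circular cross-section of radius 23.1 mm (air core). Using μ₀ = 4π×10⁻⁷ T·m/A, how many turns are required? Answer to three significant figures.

A = πr² = π(2.310×10^-2 m)² = 1.676×10^-3 m².
From L = μ₀N²A/ℓ, N = √(Lℓ / (μ₀A)).
N = √[(2.720×10^-2)(0.577) / ((4π×10⁻⁷)×1.676×10^-3)] = √(7.450×10^6) ≈ 2729.5.

N ≈ 2730 turns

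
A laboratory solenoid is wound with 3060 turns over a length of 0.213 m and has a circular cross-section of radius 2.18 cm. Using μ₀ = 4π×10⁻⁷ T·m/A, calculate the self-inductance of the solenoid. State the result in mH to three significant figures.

A = πr² = π(2.180×10^-2 m)² = 1.493×10^-3 m².
For a long solenoid, L = μ₀N²A/ℓ.
L = (4π×10⁻⁷)(3060)²(1.493×10^-3)/(0.213 m) = 8.248×10^-2 H.

L ≈ 82.5 mH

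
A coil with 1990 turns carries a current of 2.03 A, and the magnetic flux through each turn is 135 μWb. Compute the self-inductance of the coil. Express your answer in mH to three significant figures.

L ≈ 132 mH

Self-inductance is defined by L = NΦ_B/I (flux linkage over current).
L = (1990)(1.350×10^-4 Wb)/(2.03 A) = 0.1323 H.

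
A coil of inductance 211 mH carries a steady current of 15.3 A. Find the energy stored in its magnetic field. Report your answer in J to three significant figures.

Stored magnetic energy: U = ½LI².
U = ½(0.211 H)(15.3 A)² = 24.7 J.

U ≈ 24.7 J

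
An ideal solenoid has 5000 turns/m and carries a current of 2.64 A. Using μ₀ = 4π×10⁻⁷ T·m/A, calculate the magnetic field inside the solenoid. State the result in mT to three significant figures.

Inside a long solenoid, B = μ₀nI.
B = (4π×10⁻⁷)(5.000×10^3 m⁻¹)(2.64 A) = 1.659×10^-2 T.

B ≈ 16.6 mT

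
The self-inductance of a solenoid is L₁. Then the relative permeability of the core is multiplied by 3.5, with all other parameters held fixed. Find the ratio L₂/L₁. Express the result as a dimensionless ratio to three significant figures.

L₂/L₁ = 3.50

For a solenoid, L ∝ μᵣN²A/ℓ.
L₂/L₁ = (3.5) = 3.50.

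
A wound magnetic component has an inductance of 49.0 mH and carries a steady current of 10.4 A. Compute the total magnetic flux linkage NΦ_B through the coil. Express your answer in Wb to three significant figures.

NΦ_B ≈ 0.510 Wb

From L = NΦ_B/I, the flux linkage is NΦ_B = LI.
NΦ_B = (4.900×10^-2 H)(10.4 A) = 0.5096 Wb.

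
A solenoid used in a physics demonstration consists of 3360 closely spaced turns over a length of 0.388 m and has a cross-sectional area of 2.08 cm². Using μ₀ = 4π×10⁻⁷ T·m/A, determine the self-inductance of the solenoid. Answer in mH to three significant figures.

L ≈ 7.61 mH

A = 2.08 cm² = 2.080×10^-4 m².
For a long solenoid, L = μ₀N²A/ℓ.
L = (4π×10⁻⁷)(3360)²(2.080×10^-4)/(0.388 m) = 7.605×10^-3 H.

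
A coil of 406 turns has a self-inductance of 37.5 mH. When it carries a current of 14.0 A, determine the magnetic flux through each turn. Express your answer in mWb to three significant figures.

Φ_B ≈ 1.29 mWb

From L = NΦ_B/I, the flux per turn is Φ_B = LI/N.
Φ_B = (3.750×10^-2 H)(14.0 A)/406 = 1.293×10^-3 Wb.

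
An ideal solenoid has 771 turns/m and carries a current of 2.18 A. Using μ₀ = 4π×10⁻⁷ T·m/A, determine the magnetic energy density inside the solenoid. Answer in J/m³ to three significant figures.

B = μ₀nI = (4π×10⁻⁷)(771)(2.18) = 2.112×10^-3 T.
u = B²/(2μ₀) = (2.112×10^-3)²/(2×4π×10⁻⁷) = 1.775 J/m³.

u ≈ 1.78 J/m³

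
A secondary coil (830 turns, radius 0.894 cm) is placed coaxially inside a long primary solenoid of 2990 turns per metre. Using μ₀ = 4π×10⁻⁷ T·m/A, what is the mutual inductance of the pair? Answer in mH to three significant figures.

The outer solenoid produces a uniform field B₁ = μ₀n₁I₁ across the inner coil,
so the flux linkage is N₂Φ = N₂B₁A₂ = μ₀n₁N₂A₂·I₁, giving M = μ₀n₁N₂A₂.
A₂ = πr² = π(8.940×10^-3 m)² = 2.511×10^-4 m².
M = (4π×10⁻⁷)(2990)(830)(2.511×10^-4) = 7.830×10^-4 H.

M ≈ 0.783 mH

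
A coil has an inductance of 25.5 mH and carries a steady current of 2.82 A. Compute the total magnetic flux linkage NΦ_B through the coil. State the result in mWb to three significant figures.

From L = NΦ_B/I, the flux linkage is NΦ_B = LI.
NΦ_B = (2.550×10^-2 H)(2.82 A) = 7.191×10^-2 Wb.

NΦ_B ≈ 71.9 mWb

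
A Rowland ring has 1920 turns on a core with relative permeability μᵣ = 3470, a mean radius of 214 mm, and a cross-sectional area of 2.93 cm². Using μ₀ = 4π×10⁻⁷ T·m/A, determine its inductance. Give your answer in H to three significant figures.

For a thin toroid, L = μ₀μᵣN²A/(2πR).
L = (4π×10⁻⁷)(3470)(1920)²(2.930×10^-4) / (2π×0.214 m) = 3.503 H.

L ≈ 3.50 H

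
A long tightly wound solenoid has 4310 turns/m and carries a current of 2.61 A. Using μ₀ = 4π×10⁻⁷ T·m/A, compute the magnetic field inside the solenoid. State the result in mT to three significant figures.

Inside a long solenoid, B = μ₀nI.
B = (4π×10⁻⁷)(4.310×10^3 m⁻¹)(2.61 A) = 1.414×10^-2 T.

B ≈ 14.1 mT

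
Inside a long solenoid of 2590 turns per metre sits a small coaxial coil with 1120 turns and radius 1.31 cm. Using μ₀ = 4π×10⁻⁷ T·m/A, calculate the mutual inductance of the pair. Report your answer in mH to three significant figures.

M ≈ 1.97 mH

The outer solenoid produces a uniform field B₁ = μ₀n₁I₁ across the inner coil,
so the flux linkage is N₂Φ = N₂B₁A₂ = μ₀n₁N₂A₂·I₁, giving M = μ₀n₁N₂A₂.
A₂ = πr² = π(1.310×10^-2 m)² = 5.391×10^-4 m².
M = (4π×10⁻⁷)(2590)(1120)(5.391×10^-4) = 1.965×10^-3 H.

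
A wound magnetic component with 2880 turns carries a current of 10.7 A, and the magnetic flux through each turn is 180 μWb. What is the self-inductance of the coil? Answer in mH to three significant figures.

Self-inductance is defined by L = NΦ_B/I (flux linkage over current).
L = (2880)(1.800×10^-4 Wb)/(10.7 A) = 4.8449×10^-2 H.

L ≈ 48.4 mH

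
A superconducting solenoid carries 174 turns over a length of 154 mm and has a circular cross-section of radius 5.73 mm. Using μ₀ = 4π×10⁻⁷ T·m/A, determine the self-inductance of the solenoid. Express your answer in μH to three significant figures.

A = πr² = π(5.730×10^-3 m)² = 1.031×10^-4 m².
For a long solenoid, L = μ₀N²A/ℓ.
L = (4π×10⁻⁷)(174)²(1.031×10^-4)/(0.154 m) = 2.548×10^-5 H.

L ≈ 25.5 μH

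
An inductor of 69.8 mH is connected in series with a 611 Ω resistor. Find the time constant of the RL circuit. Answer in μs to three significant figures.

τ = L/R = (6.980×10^-2 H)/(611 Ω) = 1.142×10^-4 s.

τ ≈ 114 μs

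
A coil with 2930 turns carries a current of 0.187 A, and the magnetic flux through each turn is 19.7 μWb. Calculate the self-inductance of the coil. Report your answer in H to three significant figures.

L ≈ 0.309 H

Self-inductance is defined by L = NΦ_B/I (flux linkage over current).
L = (2930)(1.970×10^-5 Wb)/(0.187 A) = 0.3087 H.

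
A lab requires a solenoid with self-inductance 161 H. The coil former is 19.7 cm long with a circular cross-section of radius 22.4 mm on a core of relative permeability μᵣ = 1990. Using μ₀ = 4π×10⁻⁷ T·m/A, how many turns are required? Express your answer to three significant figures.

N ≈ 2840 turns

A = πr² = π(2.240×10^-2 m)² = 1.576×10^-3 m².
From L = μ₀μᵣN²A/ℓ, N = √(Lℓ / (μ₀μᵣA)).
N = √[(161)(0.197) / ((4π×10⁻⁷)(1990)×1.576×10^-3)] = √(8.046×10^6) ≈ 2836.6.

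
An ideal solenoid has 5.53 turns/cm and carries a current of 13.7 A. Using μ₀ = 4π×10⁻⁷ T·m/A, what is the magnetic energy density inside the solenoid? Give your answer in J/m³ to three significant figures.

B = μ₀nI = (4π×10⁻⁷)(553)(13.7) = 9.520×10^-3 T.
u = B²/(2μ₀) = (9.520×10^-3)²/(2×4π×10⁻⁷) = 36.06 J/m³.

u ≈ 36.1 J/m³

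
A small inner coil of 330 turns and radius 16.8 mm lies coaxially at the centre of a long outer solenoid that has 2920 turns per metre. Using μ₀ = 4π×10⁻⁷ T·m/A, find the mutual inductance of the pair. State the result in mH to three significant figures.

M ≈ 1.07 mH

The outer solenoid produces a uniform field B₁ = μ₀n₁I₁ across the inner coil,
so the flux linkage is N₂Φ = N₂B₁A₂ = μ₀n₁N₂A₂·I₁, giving M = μ₀n₁N₂A₂.
A₂ = πr² = π(1.680×10^-2 m)² = 8.867×10^-4 m².
M = (4π×10⁻⁷)(2920)(330)(8.867×10^-4) = 1.074×10^-3 H.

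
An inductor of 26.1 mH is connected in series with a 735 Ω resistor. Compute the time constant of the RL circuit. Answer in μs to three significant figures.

τ = L/R = (2.610×10^-2 H)/(735 Ω) = 3.551×10^-5 s.

τ ≈ 35.5 μs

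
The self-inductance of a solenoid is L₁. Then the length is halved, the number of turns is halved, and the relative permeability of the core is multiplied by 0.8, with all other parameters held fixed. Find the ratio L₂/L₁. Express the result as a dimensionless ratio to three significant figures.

For a solenoid, L ∝ μᵣN²A/ℓ.
L₂/L₁ = (0.5)^-1 × (0.5)^2 × (0.8) = 0.400.

L₂/L₁ = 0.400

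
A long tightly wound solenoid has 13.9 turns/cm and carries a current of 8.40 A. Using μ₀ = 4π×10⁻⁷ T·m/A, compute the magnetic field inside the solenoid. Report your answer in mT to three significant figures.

Inside a long solenoid, B = μ₀nI.
B = (4π×10⁻⁷)(1.390×10^3 m⁻¹)(8.40 A) = 1.467×10^-2 T.

B ≈ 14.7 mT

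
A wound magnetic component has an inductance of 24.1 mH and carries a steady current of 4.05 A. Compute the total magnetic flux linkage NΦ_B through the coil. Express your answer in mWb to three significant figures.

From L = NΦ_B/I, the flux linkage is NΦ_B = LI.
NΦ_B = (2.410×10^-2 H)(4.05 A) = 9.761×10^-2 Wb.

NΦ_B ≈ 97.6 mWb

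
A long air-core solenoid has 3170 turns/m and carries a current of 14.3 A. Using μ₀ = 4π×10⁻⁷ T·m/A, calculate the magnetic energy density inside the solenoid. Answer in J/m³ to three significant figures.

u ≈ 1290 J/m³

B = μ₀nI = (4π×10⁻⁷)(3.170×10^3)(14.3) = 5.696×10^-2 T.
u = B²/(2μ₀) = (5.696×10^-2)²/(2×4π×10⁻⁷) = 1.291×10^3 J/m³.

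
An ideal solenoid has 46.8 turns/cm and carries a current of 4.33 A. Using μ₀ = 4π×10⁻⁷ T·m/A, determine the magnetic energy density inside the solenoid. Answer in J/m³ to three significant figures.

u ≈ 258 J/m³

B = μ₀nI = (4π×10⁻⁷)(4.680×10^3)(4.33) = 2.546×10^-2 T.
u = B²/(2μ₀) = (2.546×10^-2)²/(2×4π×10⁻⁷) = 258 J/m³.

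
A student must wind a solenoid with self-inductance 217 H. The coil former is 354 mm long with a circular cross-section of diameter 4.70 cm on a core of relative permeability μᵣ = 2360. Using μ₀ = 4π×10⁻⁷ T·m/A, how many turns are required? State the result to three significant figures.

A = π(d/2)² = π(2.350×10^-2 m)² = 1.7349×10^-3 m².
From L = μ₀μᵣN²A/ℓ, N = √(Lℓ / (μ₀μᵣA)).
N = √[(217)(0.354) / ((4π×10⁻⁷)(2360)×1.7349×10^-3)] = √(1.493×10^7) ≈ 3863.9.

N ≈ 3860 turns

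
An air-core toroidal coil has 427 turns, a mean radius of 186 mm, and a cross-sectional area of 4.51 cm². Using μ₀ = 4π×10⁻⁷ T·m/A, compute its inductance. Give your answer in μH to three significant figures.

L ≈ 88.4 μH

For a thin toroid, L = μ₀N²A/(2πR).
L = (4π×10⁻⁷)(427)²(4.510×10^-4) / (2π×0.186 m) = 8.842×10^-5 H.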